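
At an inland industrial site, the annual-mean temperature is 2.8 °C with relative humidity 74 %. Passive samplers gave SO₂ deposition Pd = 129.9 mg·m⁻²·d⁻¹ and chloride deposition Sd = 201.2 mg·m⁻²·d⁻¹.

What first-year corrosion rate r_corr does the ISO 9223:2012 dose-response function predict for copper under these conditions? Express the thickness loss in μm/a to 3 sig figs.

copper: f(T) = +0.126·(T−10) [T≤10 °C] = -0.9072
  sulphur-dioxide contribution → 0.597 μm/a
  chloride contribution → 0.7067 μm/a
  ⇒ r_corr(copper) = 1.304 μm/a

r_corr = 1.30 μm/a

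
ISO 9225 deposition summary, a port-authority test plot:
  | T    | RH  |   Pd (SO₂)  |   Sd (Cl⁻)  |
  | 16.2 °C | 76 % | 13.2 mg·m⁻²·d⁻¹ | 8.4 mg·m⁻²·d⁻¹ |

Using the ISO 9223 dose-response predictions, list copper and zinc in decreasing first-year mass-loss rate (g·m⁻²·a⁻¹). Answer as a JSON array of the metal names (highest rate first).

["copper", "zinc"]

copper: T>10 °C ⇒ hinge -0.080·(16.2−10) = -0.4960
  SO₂ term: 0.0053·13.2^0.26·exp(0.059·76-0.4960) = 0.5592
  Sd branch = 0.01025·Sd^0.27·e^(0.036·RH+0.049·T) = 0.6212 μm/a
  sum: 0.5592 + 0.6212 → r_corr = 1.18 μm/a
  mass loss = 1.18 μm/a × 8.96 g/cm³ = 10.58 g·m⁻²·a⁻¹
zinc: T>10 °C ⇒ hinge -0.071·(16.2−10) = -0.4402
  Pd branch = 0.0129·Pd^0.44·e^(0.046·RH+f) = 0.8526 μm/a
  Sd branch = 0.0175·Sd^0.57·e^(0.008·RH+0.085·T) = 0.4285 μm/a
  r_corr = 0.8526 + 0.4285 = 1.281 μm/a
  mass loss = 1.281 μm/a × 7.14 g/cm³ = 9.147 g·m⁻²·a⁻¹
Ordering by g·m⁻²·a⁻¹: copper (10.6) > zinc (9.15)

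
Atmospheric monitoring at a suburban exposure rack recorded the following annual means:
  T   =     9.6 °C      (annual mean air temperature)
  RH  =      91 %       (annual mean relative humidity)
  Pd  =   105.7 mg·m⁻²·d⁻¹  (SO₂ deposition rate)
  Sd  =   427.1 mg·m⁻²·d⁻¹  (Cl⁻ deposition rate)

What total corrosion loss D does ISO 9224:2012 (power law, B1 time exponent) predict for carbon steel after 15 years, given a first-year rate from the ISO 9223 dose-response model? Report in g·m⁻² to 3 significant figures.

D(15) = 7.93e+03 g·m⁻²

carbon steel: temperature factor f = +0.150·(-0.4) = -0.0600
  SO₂ term: 1.77·105.7^0.52·exp(0.02·91-0.0600) = 116.1
  Cl⁻ term: 0.102·427.1^0.62·exp(0.033·91+0.04·9.6) = 129
  sum: 116.1 + 129 → r_corr = 245.1 μm/a
Long-term exponent b (ISO 9224 Table 2, B1) = 0.523
  D(15) = 245.1 × 15^0.523 = 245.1 × 4.122 = 1010 μm
  Mass loss = 1010 μm × 7.85 g/cm³ = 7930 g·m⁻²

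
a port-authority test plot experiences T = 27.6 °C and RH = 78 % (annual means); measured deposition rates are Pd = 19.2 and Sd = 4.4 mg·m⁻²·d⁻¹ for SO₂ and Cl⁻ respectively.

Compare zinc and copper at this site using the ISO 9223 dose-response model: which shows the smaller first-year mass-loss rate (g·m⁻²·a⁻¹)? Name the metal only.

zinc

zinc: T>10 °C ⇒ hinge -0.071·(27.6−10) = -1.2496
  SO₂ term: 0.0129·19.2^0.44·exp(0.046·78-1.2496) = 0.4907
  Cl⁻ term: 0.0175·4.4^0.57·exp(0.008·78+0.085·27.6) = 0.7937
  r_corr = 0.4907 + 0.7937 = 1.284 μm/a
  mass loss = 1.284 μm/a × 7.14 g/cm³ = 9.171 g·m⁻²·a⁻¹
copper: T>10 °C ⇒ hinge -0.080·(27.6−10) = -1.4080
  Pd branch = 0.0053·Pd^0.26·e^(0.059·RH+f) = 0.2787 μm/a
  Cl⁻ term: 0.01025·4.4^0.27·exp(0.036·78+0.049·27.6) = 0.9802
  r_corr = 0.2787 + 0.9802 = 1.259 μm/a
  mass loss = 1.259 μm/a × 8.96 g/cm³ = 11.28 g·m⁻²·a⁻¹
Ordering by g·m⁻²·a⁻¹: copper (11.3) > zinc (9.17)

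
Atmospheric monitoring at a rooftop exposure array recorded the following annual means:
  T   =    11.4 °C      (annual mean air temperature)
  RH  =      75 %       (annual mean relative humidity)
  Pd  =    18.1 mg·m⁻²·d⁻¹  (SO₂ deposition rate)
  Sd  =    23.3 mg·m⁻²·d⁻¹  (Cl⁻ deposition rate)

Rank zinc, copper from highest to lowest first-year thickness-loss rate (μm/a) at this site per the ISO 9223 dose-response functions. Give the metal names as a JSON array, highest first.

["zinc", "copper"]

zinc: temperature factor f = -0.071·(1.4) = -0.0994
  sulphur-dioxide contribution → 1.316 μm/a
  chloride contribution → 0.5056 μm/a
  ⇒ r_corr(zinc) = 1.821 μm/a
copper: temperature factor f = -0.080·(1.4) = -0.1120
  sulphur-dioxide contribution → 0.8402 μm/a
  chloride contribution → 0.6239 μm/a
  ⇒ r_corr(copper) = 1.464 μm/a
Ordering by μm/a: zinc (1.82) > copper (1.46)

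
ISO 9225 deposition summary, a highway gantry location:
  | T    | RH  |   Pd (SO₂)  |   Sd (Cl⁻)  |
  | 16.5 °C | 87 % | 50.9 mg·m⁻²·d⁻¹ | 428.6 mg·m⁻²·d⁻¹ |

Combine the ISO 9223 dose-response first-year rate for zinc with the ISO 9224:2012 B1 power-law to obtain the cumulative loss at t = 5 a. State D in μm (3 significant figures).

D(5) = 26.0 μm

zinc: temperature factor f = -0.071·(6.5) = -0.4615
  SO₂ term: 0.0129·50.9^0.44·exp(0.046·87-0.4615) = 2.507
  Cl⁻ term: 0.0175·428.6^0.57·exp(0.008·87+0.085·16.5) = 4.515
  r_corr = 2.507 + 4.515 = 7.022 μm/a
ISO 9224: D(t) = r_corr · t^b with b = 0.813 (zinc, B1)
  D(5) = 7.022 × 5^0.813 = 7.022 × 3.701 = 25.99 μm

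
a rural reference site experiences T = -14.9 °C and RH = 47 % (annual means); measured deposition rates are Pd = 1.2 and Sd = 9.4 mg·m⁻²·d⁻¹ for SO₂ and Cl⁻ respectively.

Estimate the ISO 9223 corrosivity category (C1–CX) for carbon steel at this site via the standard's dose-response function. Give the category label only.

carbon steel: T≤10 °C ⇒ hinge +0.150·(-14.9−10) = -3.7350
  sulphur-dioxide contribution → 0.1189 μm/a
  chloride contribution → 1.063 μm/a
  total first-year rate 1.182 μm/a
Category bounds: 0…1.3 μm/a bracket r_corr ⇒ C1

C1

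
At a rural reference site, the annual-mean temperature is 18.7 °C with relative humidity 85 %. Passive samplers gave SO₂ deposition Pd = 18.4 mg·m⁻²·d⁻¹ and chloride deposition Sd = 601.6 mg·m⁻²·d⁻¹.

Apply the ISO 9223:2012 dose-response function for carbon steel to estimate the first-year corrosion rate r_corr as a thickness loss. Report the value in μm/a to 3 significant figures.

r_corr = 216 μm/a

carbon steel: temperature factor f = -0.054·(8.7) = -0.4698
  SO₂ term: 1.77·18.4^0.52·exp(0.02·85-0.4698) = 27.54
  Cl⁻ term: 0.102·601.6^0.62·exp(0.033·85+0.04·18.7) = 188.3
  r_corr = 27.54 + 188.3 = 215.8 μm/a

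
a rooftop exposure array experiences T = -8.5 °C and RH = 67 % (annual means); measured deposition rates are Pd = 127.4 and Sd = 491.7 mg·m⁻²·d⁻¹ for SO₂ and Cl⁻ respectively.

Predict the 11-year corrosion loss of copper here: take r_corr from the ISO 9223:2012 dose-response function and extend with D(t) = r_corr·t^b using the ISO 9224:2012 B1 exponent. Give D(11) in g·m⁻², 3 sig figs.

D(11) = 22.0 g·m⁻²

copper: temperature factor f = +0.126·(-18.5) = -2.3310
  Pd branch = 0.0053·Pd^0.26·e^(0.059·RH+f) = 0.09463 μm/a
  Cl⁻ term: 0.01025·491.7^0.27·exp(0.036·67+0.049·-8.5) = 0.4019
  r_corr = 0.09463 + 0.4019 = 0.4965 μm/a
Power-law: D(11) = r_corr · 11^0.667
  D(11) = 0.4965 × 11^0.667 = 0.4965 × 4.95 = 2.458 μm
  Mass loss = 2.458 μm × 8.96 g/cm³ = 22.02 g·m⁻²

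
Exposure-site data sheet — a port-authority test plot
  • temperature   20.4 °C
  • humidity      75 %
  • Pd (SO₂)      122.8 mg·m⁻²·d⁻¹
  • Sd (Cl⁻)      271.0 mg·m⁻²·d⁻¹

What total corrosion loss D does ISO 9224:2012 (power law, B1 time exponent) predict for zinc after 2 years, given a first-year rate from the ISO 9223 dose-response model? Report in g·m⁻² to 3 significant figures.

D(2) = 75.4 g·m⁻²

zinc: temperature factor f = -0.071·(10.4) = -0.7384
  sulphur-dioxide contribution → 1.612 μm/a
  chloride contribution → 4.4 μm/a
  ⇒ r_corr(zinc) = 6.013 μm/a
ISO 9224: D(t) = r_corr · t^b with b = 0.813 (zinc, B1)
  D(2) = 6.013 × 2^0.813 = 6.013 × 1.757 = 10.56 μm
  Mass loss = 10.56 μm × 7.14 g/cm³ = 75.42 g·m⁻²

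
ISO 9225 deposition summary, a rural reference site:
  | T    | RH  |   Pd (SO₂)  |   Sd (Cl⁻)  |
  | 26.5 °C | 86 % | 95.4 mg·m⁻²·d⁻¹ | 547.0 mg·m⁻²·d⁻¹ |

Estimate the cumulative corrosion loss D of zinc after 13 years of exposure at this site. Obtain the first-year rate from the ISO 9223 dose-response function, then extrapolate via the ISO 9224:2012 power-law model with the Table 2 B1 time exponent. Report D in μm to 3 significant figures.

D(13) = 109 μm

zinc: temperature factor f = -0.071·(16.5) = -1.1715
  Pd branch = 0.0129·Pd^0.44·e^(0.046·RH+f) = 1.552 μm/a
  Cl⁻ term: 0.0175·547.0^0.57·exp(0.008·86+0.085·26.5) = 12.04
  sum: 1.552 + 12.04 → r_corr = 13.59 μm/a
Power-law: D(13) = r_corr · 13^0.813
  D(13) = 13.59 × 13^0.813 = 13.59 × 8.047 = 109.4 μm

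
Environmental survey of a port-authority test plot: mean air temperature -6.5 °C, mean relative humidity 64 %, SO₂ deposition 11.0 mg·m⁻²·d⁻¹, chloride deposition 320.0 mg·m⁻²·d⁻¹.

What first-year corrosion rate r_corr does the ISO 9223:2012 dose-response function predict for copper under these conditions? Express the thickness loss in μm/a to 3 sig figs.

r_corr = 0.408 μm/a

copper: f(T) = +0.126·(T−10) [T≤10 °C] = -2.0790
  Pd branch = 0.0053·Pd^0.26·e^(0.059·RH+f) = 0.05396 μm/a
  Cl⁻ term: 0.01025·320.0^0.27·exp(0.036·64+0.049·-6.5) = 0.3543
  sum: 0.05396 + 0.3543 → r_corr = 0.4083 μm/a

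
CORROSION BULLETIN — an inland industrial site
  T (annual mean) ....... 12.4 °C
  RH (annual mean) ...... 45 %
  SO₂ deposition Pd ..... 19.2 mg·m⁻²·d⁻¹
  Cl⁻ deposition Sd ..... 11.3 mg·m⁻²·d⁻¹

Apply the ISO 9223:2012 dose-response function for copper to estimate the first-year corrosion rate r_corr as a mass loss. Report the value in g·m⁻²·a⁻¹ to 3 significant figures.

r_corr = 2.84 g·m⁻²·a⁻¹

copper: temperature factor f = -0.080·(2.4) = -0.1920
  Pd branch = 0.0053·Pd^0.26·e^(0.059·RH+f) = 0.1342 μm/a
  Cl⁻ term: 0.01025·11.3^0.27·exp(0.036·45+0.049·12.4) = 0.183
  r_corr = 0.1342 + 0.183 = 0.3172 μm/a
Convert to mass loss: 0.3172 μm/a × 8.96 g/cm³ = 2.842 g·m⁻²·a⁻¹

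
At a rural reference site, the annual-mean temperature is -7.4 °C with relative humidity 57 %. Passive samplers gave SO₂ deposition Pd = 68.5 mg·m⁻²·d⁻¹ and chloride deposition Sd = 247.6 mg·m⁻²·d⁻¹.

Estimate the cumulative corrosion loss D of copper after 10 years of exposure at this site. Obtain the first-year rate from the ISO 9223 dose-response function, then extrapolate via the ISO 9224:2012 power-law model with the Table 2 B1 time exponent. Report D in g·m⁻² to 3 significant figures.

copper: temperature factor f = +0.126·(-17.4) = -2.1924
  SO₂ term: 0.0053·68.5^0.26·exp(0.059·57-2.1924) = 0.05128
  Sd branch = 0.01025·Sd^0.27·e^(0.036·RH+0.049·T) = 0.2459 μm/a
  r_corr = 0.05128 + 0.2459 = 0.2972 μm/a
Power-law: D(10) = r_corr · 10^0.667
  D(10) = 0.2972 × 10^0.667 = 0.2972 × 4.645 = 1.38 μm
  Mass loss = 1.38 μm × 8.96 g/cm³ = 12.37 g·m⁻²

D(10) = 12.4 g·m⁻²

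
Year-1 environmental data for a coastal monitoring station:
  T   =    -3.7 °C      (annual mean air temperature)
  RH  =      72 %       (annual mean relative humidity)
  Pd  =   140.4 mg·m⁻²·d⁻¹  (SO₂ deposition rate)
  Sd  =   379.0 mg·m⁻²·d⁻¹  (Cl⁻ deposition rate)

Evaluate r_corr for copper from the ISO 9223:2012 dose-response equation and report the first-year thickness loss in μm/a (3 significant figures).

copper: temperature factor f = +0.126·(-13.7) = -1.7262
  SO₂ term: 0.0053·140.4^0.26·exp(0.059·72-1.7262) = 0.2387
  Cl⁻ term: 0.01025·379.0^0.27·exp(0.036·72+0.049·-3.7) = 0.5674
  sum: 0.2387 + 0.5674 → r_corr = 0.8061 μm/a

r_corr = 0.806 μm/a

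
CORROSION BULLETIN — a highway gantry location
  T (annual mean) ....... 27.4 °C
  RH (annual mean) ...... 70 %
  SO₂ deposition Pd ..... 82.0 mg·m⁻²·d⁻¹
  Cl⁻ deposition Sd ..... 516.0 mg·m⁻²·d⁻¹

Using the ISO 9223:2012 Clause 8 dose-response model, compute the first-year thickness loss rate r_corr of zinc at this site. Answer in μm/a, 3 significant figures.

r_corr = 11.7 μm/a

zinc: temperature factor f = -0.071·(17.4) = -1.2354
  sulphur-dioxide contribution → 0.6525 μm/a
  chloride contribution → 11.06 μm/a
  total first-year rate 11.72 μm/a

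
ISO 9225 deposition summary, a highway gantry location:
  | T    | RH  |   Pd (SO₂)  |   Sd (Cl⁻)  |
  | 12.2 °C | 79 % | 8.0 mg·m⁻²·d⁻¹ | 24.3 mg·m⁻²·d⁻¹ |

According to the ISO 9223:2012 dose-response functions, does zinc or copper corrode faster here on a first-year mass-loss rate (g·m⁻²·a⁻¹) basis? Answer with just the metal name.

copper

zinc: temperature factor f = -0.071·(2.2) = -0.1562
  sulphur-dioxide contribution → 1.043 μm/a
  chloride contribution → 0.5724 μm/a
  total first-year rate 1.615 μm/a
  mass loss = 1.615 μm/a × 7.14 g/cm³ = 11.53 g·m⁻²·a⁻¹
copper: temperature factor f = -0.080·(2.2) = -0.1760
  sulphur-dioxide contribution → 0.807 μm/a
  chloride contribution → 0.7579 μm/a
  ⇒ r_corr(copper) = 1.565 μm/a
  mass loss = 1.565 μm/a × 8.96 g/cm³ = 14.02 g·m⁻²·a⁻¹
Ordering by g·m⁻²·a⁻¹: copper (14) > zinc (11.5)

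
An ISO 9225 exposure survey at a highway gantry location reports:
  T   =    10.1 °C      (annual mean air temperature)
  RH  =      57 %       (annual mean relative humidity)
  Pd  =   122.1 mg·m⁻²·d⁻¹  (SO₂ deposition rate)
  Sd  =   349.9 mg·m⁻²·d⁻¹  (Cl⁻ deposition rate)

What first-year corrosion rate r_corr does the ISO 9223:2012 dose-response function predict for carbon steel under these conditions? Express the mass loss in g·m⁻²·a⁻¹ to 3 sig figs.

carbon steel: f(T) = -0.054·(T−10) [T>10 °C] = -0.0054
  Pd branch = 1.77·Pd^0.52·e^(0.02·RH+f) = 66.96 μm/a
  Sd branch = 0.102·Sd^0.62·e^(0.033·RH+0.04·T) = 37.86 μm/a
  r_corr = 66.96 + 37.86 = 104.8 μm/a
Convert to mass loss: 104.8 μm/a × 7.85 g/cm³ = 822.9 g·m⁻²·a⁻¹

r_corr = 823 g·m⁻²·a⁻¹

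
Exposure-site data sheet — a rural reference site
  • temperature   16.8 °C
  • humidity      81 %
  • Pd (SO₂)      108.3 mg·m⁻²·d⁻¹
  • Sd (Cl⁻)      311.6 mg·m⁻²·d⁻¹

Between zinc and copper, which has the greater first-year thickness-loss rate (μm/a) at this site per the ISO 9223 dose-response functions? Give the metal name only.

zinc

zinc: T>10 °C ⇒ hinge -0.071·(16.8−10) = -0.4828
  SO₂ term: 0.0129·108.3^0.44·exp(0.046·81-0.4828) = 2.596
  Sd branch = 0.0175·Sd^0.57·e^(0.008·RH+0.085·T) = 3.681 μm/a
  r_corr = 2.596 + 3.681 = 6.277 μm/a
copper: T>10 °C ⇒ hinge -0.080·(16.8−10) = -0.5440
  SO₂ term: 0.0053·108.3^0.26·exp(0.059·81-0.5440) = 1.237
  Cl⁻ term: 0.01025·311.6^0.27·exp(0.036·81+0.049·16.8) = 2.032
  r_corr = 1.237 + 2.032 = 3.269 μm/a
Ordering by μm/a: zinc (6.28) > copper (3.27)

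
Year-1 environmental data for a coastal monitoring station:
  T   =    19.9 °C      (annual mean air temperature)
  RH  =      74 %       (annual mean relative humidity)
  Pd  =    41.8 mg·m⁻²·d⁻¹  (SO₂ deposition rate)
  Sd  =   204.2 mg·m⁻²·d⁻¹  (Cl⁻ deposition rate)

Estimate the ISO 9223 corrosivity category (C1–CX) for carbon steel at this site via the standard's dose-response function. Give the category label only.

C5

carbon steel: f(T) = -0.054·(T−10) [T>10 °C] = -0.5346
  SO₂ term: 1.77·41.8^0.52·exp(0.02·74-0.5346) = 31.74
  Cl⁻ term: 0.102·204.2^0.62·exp(0.033·74+0.04·19.9) = 70.32
  r_corr = 31.74 + 70.32 = 102.1 μm/a
102 μm/a falls in (80, 200] for carbon steel → category C5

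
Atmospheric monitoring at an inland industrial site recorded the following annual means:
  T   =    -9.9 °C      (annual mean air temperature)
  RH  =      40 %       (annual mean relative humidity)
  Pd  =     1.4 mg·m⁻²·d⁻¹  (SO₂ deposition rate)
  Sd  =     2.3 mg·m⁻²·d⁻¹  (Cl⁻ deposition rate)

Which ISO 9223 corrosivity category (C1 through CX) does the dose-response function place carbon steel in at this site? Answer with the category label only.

C1

carbon steel: T≤10 °C ⇒ hinge +0.150·(-9.9−10) = -2.9850
  sulphur-dioxide contribution → 0.2372 μm/a
  chloride contribution → 0.4307 μm/a
  total first-year rate 0.6678 μm/a
Category bounds: 0…1.3 μm/a bracket r_corr ⇒ C1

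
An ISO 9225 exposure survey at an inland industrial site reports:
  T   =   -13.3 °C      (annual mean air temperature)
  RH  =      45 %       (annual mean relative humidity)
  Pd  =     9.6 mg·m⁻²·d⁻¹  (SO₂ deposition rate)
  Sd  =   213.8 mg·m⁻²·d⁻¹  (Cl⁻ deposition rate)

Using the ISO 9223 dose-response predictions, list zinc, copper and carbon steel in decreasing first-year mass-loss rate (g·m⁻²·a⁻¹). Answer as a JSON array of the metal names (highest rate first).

zinc: f(T) = +0.038·(T−10) [T≤10 °C] = -0.8854
  Pd branch = 0.0129·Pd^0.44·e^(0.046·RH+f) = 0.1141 μm/a
  Sd branch = 0.0175·Sd^0.57·e^(0.008·RH+0.085·T) = 0.1724 μm/a
  sum: 0.1141 + 0.1724 → r_corr = 0.2865 μm/a
  mass loss = 0.2865 μm/a × 7.14 g/cm³ = 2.045 g·m⁻²·a⁻¹
copper: f(T) = +0.126·(T−10) [T≤10 °C] = -2.9358
  Pd branch = 0.0053·Pd^0.26·e^(0.059·RH+f) = 0.007206 μm/a
  Cl⁻ term: 0.01025·213.8^0.27·exp(0.036·45+0.049·-13.3) = 0.1149
  r_corr = 0.007206 + 0.1149 = 0.1221 μm/a
  mass loss = 0.1221 μm/a × 8.96 g/cm³ = 1.094 g·m⁻²·a⁻¹
carbon steel: T≤10 °C ⇒ hinge +0.150·(-13.3−10) = -3.4950
  SO₂ term: 1.77·9.6^0.52·exp(0.02·45-3.4950) = 0.4283
  Cl⁻ term: 0.102·213.8^0.62·exp(0.033·45+0.04·-13.3) = 7.364
  sum: 0.4283 + 7.364 → r_corr = 7.792 μm/a
  mass loss = 7.792 μm/a × 7.85 g/cm³ = 61.17 g·m⁻²·a⁻¹
Ordering by g·m⁻²·a⁻¹: carbon steel (61.2) > zinc (2.05) > copper (1.09)

["carbon steel", "zinc", "copper"]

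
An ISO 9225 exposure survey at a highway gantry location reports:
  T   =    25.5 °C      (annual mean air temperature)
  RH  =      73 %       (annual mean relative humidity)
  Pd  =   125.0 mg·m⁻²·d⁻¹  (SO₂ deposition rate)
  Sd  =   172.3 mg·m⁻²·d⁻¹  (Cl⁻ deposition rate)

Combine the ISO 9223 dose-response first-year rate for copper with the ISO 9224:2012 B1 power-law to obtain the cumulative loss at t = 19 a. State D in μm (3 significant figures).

D(19) = 17.0 μm

copper: T>10 °C ⇒ hinge -0.080·(25.5−10) = -1.2400
  SO₂ term: 0.0053·125.0^0.26·exp(0.059·73-1.2400) = 0.3994
  Cl⁻ term: 0.01025·172.3^0.27·exp(0.036·73+0.049·25.5) = 1.988
  r_corr = 0.3994 + 1.988 = 2.388 μm/a
Power-law: D(19) = r_corr · 19^0.667
  D(19) = 2.388 × 19^0.667 = 2.388 × 7.127 = 17.02 μm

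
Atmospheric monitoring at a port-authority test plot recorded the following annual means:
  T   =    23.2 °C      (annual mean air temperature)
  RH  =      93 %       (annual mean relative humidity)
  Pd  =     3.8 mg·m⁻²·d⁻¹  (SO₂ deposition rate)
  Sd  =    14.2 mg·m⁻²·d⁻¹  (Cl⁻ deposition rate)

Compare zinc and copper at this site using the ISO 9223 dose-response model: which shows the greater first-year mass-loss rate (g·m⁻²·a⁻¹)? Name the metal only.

copper

zinc: T>10 °C ⇒ hinge -0.071·(23.2−10) = -0.9372
  SO₂ term: 0.0129·3.8^0.44·exp(0.046·93-0.9372) = 0.6555
  Sd branch = 0.0175·Sd^0.57·e^(0.008·RH+0.085·T) = 1.201 μm/a
  r_corr = 0.6555 + 1.201 = 1.856 μm/a
  mass loss = 1.856 μm/a × 7.14 g/cm³ = 13.25 g·m⁻²·a⁻¹
copper: f(T) = -0.080·(T−10) [T>10 °C] = -1.0560
  SO₂ term: 0.0053·3.8^0.26·exp(0.059·93-1.0560) = 0.6301
  Sd branch = 0.01025·Sd^0.27·e^(0.036·RH+0.049·T) = 1.86 μm/a
  sum: 0.6301 + 1.86 → r_corr = 2.49 μm/a
  mass loss = 2.49 μm/a × 8.96 g/cm³ = 22.31 g·m⁻²·a⁻¹
Ordering by g·m⁻²·a⁻¹: copper (22.3) > zinc (13.3)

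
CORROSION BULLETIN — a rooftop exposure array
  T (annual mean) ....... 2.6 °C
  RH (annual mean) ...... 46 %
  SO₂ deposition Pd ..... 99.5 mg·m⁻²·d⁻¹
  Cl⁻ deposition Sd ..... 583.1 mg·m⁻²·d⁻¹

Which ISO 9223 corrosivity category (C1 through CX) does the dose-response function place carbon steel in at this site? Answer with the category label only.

carbon steel: f(T) = +0.150·(T−10) [T≤10 °C] = -1.1100
  SO₂ term: 1.77·99.5^0.52·exp(0.02·46-1.1100) = 16.01
  Sd branch = 0.102·Sd^0.62·e^(0.033·RH+0.04·T) = 26.78 μm/a
  r_corr = 16.01 + 26.78 = 42.79 μm/a
42.8 μm/a falls in (25, 50] for carbon steel → category C3

C3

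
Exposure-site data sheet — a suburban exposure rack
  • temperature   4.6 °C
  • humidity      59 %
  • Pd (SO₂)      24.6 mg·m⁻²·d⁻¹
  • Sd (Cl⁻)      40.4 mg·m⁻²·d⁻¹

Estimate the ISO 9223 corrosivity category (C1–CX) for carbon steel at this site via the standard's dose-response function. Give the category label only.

C2

carbon steel: T≤10 °C ⇒ hinge +0.150·(4.6−10) = -0.8100
  sulphur-dioxide contribution → 13.55 μm/a
  chloride contribution → 8.512 μm/a
  total first-year rate 22.06 μm/a
Category bounds: 1.3…25 μm/a bracket r_corr ⇒ C2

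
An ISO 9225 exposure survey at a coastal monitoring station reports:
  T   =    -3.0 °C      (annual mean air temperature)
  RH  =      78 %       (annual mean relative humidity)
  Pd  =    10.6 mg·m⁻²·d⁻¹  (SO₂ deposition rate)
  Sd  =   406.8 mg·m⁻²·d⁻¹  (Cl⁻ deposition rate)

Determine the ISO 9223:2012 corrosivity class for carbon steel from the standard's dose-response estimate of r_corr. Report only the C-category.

C4

carbon steel: f(T) = +0.150·(T−10) [T≤10 °C] = -1.9500
  Pd branch = 1.77·Pd^0.52·e^(0.02·RH+f) = 4.09 μm/a
  Cl⁻ term: 0.102·406.8^0.62·exp(0.033·78+0.04·-3.0) = 49.22
  r_corr = 4.09 + 49.22 = 53.31 μm/a
ISO 9223 Table 2 (carbon steel): 50 < 53.3 ≤ 80 μm/a ⇒ C4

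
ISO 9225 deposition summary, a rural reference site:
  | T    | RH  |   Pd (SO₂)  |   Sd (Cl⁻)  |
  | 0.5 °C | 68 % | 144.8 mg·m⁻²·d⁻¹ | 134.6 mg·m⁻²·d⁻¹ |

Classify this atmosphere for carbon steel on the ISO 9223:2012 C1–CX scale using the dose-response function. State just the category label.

carbon steel: T≤10 °C ⇒ hinge +0.150·(0.5−10) = -1.4250
  SO₂ term: 1.77·144.8^0.52·exp(0.02·68-1.4250) = 22.05
  Cl⁻ term: 0.102·134.6^0.62·exp(0.033·68+0.04·0.5) = 20.5
  r_corr = 22.05 + 20.5 = 42.55 μm/a
ISO 9223 Table 2 (carbon steel): 25 < 42.6 ≤ 50 μm/a ⇒ C3

C3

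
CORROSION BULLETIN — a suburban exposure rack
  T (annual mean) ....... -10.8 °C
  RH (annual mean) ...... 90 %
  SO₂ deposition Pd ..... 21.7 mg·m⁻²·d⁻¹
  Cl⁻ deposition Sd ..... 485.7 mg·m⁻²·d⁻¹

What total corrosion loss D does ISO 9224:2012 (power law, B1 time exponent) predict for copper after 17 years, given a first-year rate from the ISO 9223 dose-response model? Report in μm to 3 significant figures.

copper: T≤10 °C ⇒ hinge +0.126·(-10.8−10) = -2.6208
  Pd branch = 0.0053·Pd^0.26·e^(0.059·RH+f) = 0.1736 μm/a
  Cl⁻ term: 0.01025·485.7^0.27·exp(0.036·90+0.049·-10.8) = 0.8191
  sum: 0.1736 + 0.8191 → r_corr = 0.9927 μm/a
Power-law: D(17) = r_corr · 17^0.667
  D(17) = 0.9927 × 17^0.667 = 0.9927 × 6.618 = 6.57 μm

D(17) = 6.57 μm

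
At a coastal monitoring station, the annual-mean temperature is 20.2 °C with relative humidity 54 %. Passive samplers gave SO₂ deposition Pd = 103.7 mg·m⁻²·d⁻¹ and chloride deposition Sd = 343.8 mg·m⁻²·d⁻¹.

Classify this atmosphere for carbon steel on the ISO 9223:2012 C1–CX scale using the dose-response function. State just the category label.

carbon steel: T>10 °C ⇒ hinge -0.054·(20.2−10) = -0.5508
  Pd branch = 1.77·Pd^0.52·e^(0.02·RH+f) = 33.57 μm/a
  Sd branch = 0.102·Sd^0.62·e^(0.033·RH+0.04·T) = 50.81 μm/a
  sum: 33.57 + 50.81 → r_corr = 84.38 μm/a
84.4 μm/a falls in (80, 200] for carbon steel → category C5

C5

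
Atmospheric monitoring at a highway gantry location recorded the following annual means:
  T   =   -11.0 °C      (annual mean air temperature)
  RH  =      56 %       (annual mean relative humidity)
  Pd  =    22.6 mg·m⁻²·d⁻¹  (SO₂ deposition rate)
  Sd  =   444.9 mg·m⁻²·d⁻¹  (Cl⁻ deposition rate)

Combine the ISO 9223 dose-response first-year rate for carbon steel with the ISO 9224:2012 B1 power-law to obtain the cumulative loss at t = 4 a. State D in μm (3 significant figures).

D(4) = 40.2 μm

carbon steel: f(T) = +0.150·(T−10) [T≤10 °C] = -3.1500
  SO₂ term: 1.77·22.6^0.52·exp(0.02·56-3.1500) = 1.176
  Cl⁻ term: 0.102·444.9^0.62·exp(0.033·56+0.04·-11.0) = 18.28
  r_corr = 1.176 + 18.28 = 19.46 μm/a
Long-term exponent b (ISO 9224 Table 2, B1) = 0.523
  D(4) = 19.46 × 4^0.523 = 19.46 × 2.065 = 40.18 μm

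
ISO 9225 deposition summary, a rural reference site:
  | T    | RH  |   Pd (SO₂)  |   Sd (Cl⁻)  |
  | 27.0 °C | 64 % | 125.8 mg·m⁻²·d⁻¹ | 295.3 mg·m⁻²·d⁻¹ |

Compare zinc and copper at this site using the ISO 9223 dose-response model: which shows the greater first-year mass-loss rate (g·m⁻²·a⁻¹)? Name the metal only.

zinc: f(T) = -0.071·(T−10) [T>10 °C] = -1.2070
  sulphur-dioxide contribution → 0.6149 μm/a
  chloride contribution → 7.416 μm/a
  ⇒ r_corr(zinc) = 8.031 μm/a
  mass loss = 8.031 μm/a × 7.14 g/cm³ = 57.34 g·m⁻²·a⁻¹
copper: T>10 °C ⇒ hinge -0.080·(27.0−10) = -1.3600
  sulphur-dioxide contribution → 0.2087 μm/a
  chloride contribution → 1.79 μm/a
  total first-year rate 1.999 μm/a
  mass loss = 1.999 μm/a × 8.96 g/cm³ = 17.91 g·m⁻²·a⁻¹
Ordering by g·m⁻²·a⁻¹: zinc (57.3) > copper (17.9)

zinc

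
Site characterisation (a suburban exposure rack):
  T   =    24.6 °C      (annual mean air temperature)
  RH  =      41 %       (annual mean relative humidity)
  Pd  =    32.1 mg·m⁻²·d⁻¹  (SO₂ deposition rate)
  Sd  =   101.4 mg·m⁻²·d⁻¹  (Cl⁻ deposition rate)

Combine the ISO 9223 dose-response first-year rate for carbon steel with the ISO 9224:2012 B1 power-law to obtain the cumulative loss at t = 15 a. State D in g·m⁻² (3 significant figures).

carbon steel: f(T) = -0.054·(T−10) [T>10 °C] = -0.7884
  sulphur-dioxide contribution → 11.09 μm/a
  chloride contribution → 18.51 μm/a
  ⇒ r_corr(carbon steel) = 29.6 μm/a
Power-law: D(15) = r_corr · 15^0.523
  D(15) = 29.6 × 15^0.523 = 29.6 × 4.122 = 122 μm
  Mass loss = 122 μm × 7.85 g/cm³ = 957.7 g·m⁻²

D(15) = 958 g·m⁻²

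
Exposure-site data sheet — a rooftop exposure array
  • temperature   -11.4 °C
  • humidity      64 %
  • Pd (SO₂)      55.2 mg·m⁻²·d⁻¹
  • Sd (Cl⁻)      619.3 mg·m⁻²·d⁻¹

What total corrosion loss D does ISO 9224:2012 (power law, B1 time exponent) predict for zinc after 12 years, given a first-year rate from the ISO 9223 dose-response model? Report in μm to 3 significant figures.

D(12) = 8.05 μm

zinc: T≤10 °C ⇒ hinge +0.038·(-11.4−10) = -0.8132
  sulphur-dioxide contribution → 0.6345 μm/a
  chloride contribution → 0.4325 μm/a
  ⇒ r_corr(zinc) = 1.067 μm/a
Long-term exponent b (ISO 9224 Table 2, B1) = 0.813
  D(12) = 1.067 × 12^0.813 = 1.067 × 7.54 = 8.045 μm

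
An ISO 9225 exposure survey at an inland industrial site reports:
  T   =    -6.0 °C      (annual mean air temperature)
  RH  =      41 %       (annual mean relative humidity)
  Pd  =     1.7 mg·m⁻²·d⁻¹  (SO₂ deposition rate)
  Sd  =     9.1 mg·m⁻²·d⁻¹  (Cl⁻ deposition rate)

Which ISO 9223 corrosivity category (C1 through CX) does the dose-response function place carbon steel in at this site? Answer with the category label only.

carbon steel: temperature factor f = +0.150·(-16.0) = -2.4000
  SO₂ term: 1.77·1.7^0.52·exp(0.02·41-2.4000) = 0.4804
  Cl⁻ term: 0.102·9.1^0.62·exp(0.033·41+0.04·-6.0) = 1.221
  r_corr = 0.4804 + 1.221 = 1.701 μm/a
1.7 μm/a falls in (1.3, 25] for carbon steel → category C2

C2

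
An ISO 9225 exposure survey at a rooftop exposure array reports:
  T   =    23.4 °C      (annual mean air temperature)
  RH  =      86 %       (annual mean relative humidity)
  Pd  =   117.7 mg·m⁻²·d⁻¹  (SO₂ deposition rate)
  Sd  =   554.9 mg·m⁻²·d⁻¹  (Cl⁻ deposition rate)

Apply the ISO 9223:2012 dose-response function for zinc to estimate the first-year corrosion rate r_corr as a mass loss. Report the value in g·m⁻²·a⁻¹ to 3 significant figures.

zinc: f(T) = -0.071·(T−10) [T>10 °C] = -0.9514
  sulphur-dioxide contribution → 2.121 μm/a
  chloride contribution → 9.329 μm/a
  total first-year rate 11.45 μm/a
Convert to mass loss: 11.45 μm/a × 7.14 g/cm³ = 81.76 g·m⁻²·a⁻¹

r_corr = 81.8 g·m⁻²·a⁻¹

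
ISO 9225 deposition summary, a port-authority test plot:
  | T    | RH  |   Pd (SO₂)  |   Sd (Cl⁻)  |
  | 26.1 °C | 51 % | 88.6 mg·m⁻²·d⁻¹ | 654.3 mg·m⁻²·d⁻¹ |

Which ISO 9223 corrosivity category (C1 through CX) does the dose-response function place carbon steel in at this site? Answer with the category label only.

C5

carbon steel: T>10 °C ⇒ hinge -0.054·(26.1−10) = -0.8694
  sulphur-dioxide contribution → 21.19 μm/a
  chloride contribution → 86.84 μm/a
  ⇒ r_corr(carbon steel) = 108 μm/a
ISO 9223 Table 2 (carbon steel): 80 < 108 ≤ 200 μm/a ⇒ C5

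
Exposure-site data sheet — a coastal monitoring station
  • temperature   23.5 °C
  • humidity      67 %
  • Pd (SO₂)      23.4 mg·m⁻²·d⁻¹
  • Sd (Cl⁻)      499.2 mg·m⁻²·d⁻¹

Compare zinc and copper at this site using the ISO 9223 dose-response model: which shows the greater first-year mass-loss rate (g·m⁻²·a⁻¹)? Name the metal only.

zinc: temperature factor f = -0.071·(13.5) = -0.9585
  Pd branch = 0.0129·Pd^0.44·e^(0.046·RH+f) = 0.4318 μm/a
  Sd branch = 0.0175·Sd^0.57·e^(0.008·RH+0.085·T) = 7.609 μm/a
  r_corr = 0.4318 + 7.609 = 8.041 μm/a
  mass loss = 8.041 μm/a × 7.14 g/cm³ = 57.41 g·m⁻²·a⁻¹
copper: f(T) = -0.080·(T−10) [T>10 °C] = -1.0800
  Pd branch = 0.0053·Pd^0.26·e^(0.059·RH+f) = 0.2128 μm/a
  Cl⁻ term: 0.01025·499.2^0.27·exp(0.036·67+0.049·23.5) = 1.936
  r_corr = 0.2128 + 1.936 = 2.149 μm/a
  mass loss = 2.149 μm/a × 8.96 g/cm³ = 19.25 g·m⁻²·a⁻¹
Ordering by g·m⁻²·a⁻¹: zinc (57.4) > copper (19.3)

zinc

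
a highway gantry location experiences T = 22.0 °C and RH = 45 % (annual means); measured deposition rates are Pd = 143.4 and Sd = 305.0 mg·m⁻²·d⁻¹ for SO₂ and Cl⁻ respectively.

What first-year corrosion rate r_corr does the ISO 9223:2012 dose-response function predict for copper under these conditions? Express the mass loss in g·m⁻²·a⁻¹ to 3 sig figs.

copper: f(T) = -0.080·(T−10) [T>10 °C] = -0.9600
  Pd branch = 0.0053·Pd^0.26·e^(0.059·RH+f) = 0.105 μm/a
  Cl⁻ term: 0.01025·305.0^0.27·exp(0.036·45+0.049·22.0) = 0.7132
  r_corr = 0.105 + 0.7132 = 0.8182 μm/a
Convert to mass loss: 0.8182 μm/a × 8.96 g/cm³ = 7.331 g·m⁻²·a⁻¹

r_corr = 7.33 g·m⁻²·a⁻¹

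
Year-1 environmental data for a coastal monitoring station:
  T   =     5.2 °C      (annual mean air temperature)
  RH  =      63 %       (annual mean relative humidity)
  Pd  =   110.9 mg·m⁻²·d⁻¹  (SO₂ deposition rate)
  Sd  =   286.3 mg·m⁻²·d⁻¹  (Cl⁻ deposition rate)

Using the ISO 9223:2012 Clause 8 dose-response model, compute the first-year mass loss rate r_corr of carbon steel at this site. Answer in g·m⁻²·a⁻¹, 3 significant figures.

r_corr = 539 g·m⁻²·a⁻¹

carbon steel: T≤10 °C ⇒ hinge +0.150·(5.2−10) = -0.7200
  Pd branch = 1.77·Pd^0.52·e^(0.02·RH+f) = 35.14 μm/a
  Sd branch = 0.102·Sd^0.62·e^(0.033·RH+0.04·T) = 33.5 μm/a
  sum: 35.14 + 33.5 → r_corr = 68.65 μm/a
Convert to mass loss: 68.65 μm/a × 7.85 g/cm³ = 538.9 g·m⁻²·a⁻¹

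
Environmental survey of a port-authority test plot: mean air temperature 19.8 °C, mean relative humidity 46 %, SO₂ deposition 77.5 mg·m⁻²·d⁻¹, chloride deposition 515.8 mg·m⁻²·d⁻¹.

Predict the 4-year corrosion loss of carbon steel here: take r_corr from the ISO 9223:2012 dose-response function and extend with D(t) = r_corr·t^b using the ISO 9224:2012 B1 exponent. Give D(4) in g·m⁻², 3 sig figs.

D(4) = 1.21e+03 g·m⁻²

carbon steel: T>10 °C ⇒ hinge -0.054·(19.8−10) = -0.5292
  sulphur-dioxide contribution → 25.13 μm/a
  chloride contribution → 49.38 μm/a
  ⇒ r_corr(carbon steel) = 74.51 μm/a
ISO 9224: D(t) = r_corr · t^b with b = 0.523 (carbon steel, B1)
  D(4) = 74.51 × 4^0.523 = 74.51 × 2.065 = 153.8 μm
  Mass loss = 153.8 μm × 7.85 g/cm³ = 1208 g·m⁻²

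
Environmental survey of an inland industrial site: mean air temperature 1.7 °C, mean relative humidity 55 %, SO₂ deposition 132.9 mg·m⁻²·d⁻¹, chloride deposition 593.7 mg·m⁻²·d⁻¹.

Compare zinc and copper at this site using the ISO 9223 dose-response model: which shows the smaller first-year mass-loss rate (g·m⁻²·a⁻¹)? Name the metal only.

copper

zinc: f(T) = +0.038·(T−10) [T≤10 °C] = -0.3154
  SO₂ term: 0.0129·132.9^0.44·exp(0.046·55-0.3154) = 1.016
  Sd branch = 0.0175·Sd^0.57·e^(0.008·RH+0.085·T) = 1.196 μm/a
  sum: 1.016 + 1.196 → r_corr = 2.212 μm/a
  mass loss = 2.212 μm/a × 7.14 g/cm³ = 15.79 g·m⁻²·a⁻¹
copper: temperature factor f = +0.126·(-8.3) = -1.0458
  Pd branch = 0.0053·Pd^0.26·e^(0.059·RH+f) = 0.1704 μm/a
  Cl⁻ term: 0.01025·593.7^0.27·exp(0.036·55+0.049·1.7) = 0.4526
  sum: 0.1704 + 0.4526 → r_corr = 0.623 μm/a
  mass loss = 0.623 μm/a × 8.96 g/cm³ = 5.582 g·m⁻²·a⁻¹
Ordering by g·m⁻²·a⁻¹: zinc (15.8) > copper (5.58)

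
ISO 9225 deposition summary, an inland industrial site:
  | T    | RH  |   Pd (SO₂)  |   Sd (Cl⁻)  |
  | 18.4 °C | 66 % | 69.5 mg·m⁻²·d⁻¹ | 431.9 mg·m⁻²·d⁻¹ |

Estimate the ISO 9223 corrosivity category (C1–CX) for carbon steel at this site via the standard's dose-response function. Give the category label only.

carbon steel: T>10 °C ⇒ hinge -0.054·(18.4−10) = -0.4536
  Pd branch = 1.77·Pd^0.52·e^(0.02·RH+f) = 38.2 μm/a
  Sd branch = 0.102·Sd^0.62·e^(0.033·RH+0.04·T) = 80.92 μm/a
  sum: 38.2 + 80.92 → r_corr = 119.1 μm/a
Category bounds: 80…200 μm/a bracket r_corr ⇒ C5

C5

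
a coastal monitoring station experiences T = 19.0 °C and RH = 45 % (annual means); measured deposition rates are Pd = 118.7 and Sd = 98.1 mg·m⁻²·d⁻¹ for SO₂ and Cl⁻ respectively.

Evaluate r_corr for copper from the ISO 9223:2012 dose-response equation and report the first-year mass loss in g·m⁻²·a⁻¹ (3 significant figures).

r_corr = 5.20 g·m⁻²·a⁻¹

copper: temperature factor f = -0.080·(9.0) = -0.7200
  Pd branch = 0.0053·Pd^0.26·e^(0.059·RH+f) = 0.1271 μm/a
  Sd branch = 0.01025·Sd^0.27·e^(0.036·RH+0.049·T) = 0.4533 μm/a
  sum: 0.1271 + 0.4533 → r_corr = 0.5803 μm/a
Convert to mass loss: 0.5803 μm/a × 8.96 g/cm³ = 5.2 g·m⁻²·a⁻¹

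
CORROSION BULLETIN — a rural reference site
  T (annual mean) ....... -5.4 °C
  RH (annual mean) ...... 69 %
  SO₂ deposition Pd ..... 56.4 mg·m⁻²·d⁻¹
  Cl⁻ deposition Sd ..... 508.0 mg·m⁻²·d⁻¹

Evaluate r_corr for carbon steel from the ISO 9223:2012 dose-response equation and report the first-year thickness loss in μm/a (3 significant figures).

carbon steel: T≤10 °C ⇒ hinge +0.150·(-5.4−10) = -2.3100
  sulphur-dioxide contribution → 5.685 μm/a
  chloride contribution → 38.13 μm/a
  ⇒ r_corr(carbon steel) = 43.82 μm/a

r_corr = 43.8 μm/a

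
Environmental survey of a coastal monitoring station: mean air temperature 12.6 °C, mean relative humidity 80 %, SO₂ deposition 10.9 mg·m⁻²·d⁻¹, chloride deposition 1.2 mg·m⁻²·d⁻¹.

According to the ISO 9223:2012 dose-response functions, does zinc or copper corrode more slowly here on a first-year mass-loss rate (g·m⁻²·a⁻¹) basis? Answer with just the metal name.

zinc: temperature factor f = -0.071·(2.6) = -0.1846
  SO₂ term: 0.0129·10.9^0.44·exp(0.046·80-0.1846) = 1.216
  Cl⁻ term: 0.0175·1.2^0.57·exp(0.008·80+0.085·12.6) = 0.1075
  r_corr = 1.216 + 0.1075 = 1.324 μm/a
  mass loss = 1.324 μm/a × 7.14 g/cm³ = 9.453 g·m⁻²·a⁻¹
copper: temperature factor f = -0.080·(2.6) = -0.2080
  SO₂ term: 0.0053·10.9^0.26·exp(0.059·80-0.2080) = 0.8986
  Cl⁻ term: 0.01025·1.2^0.27·exp(0.036·80+0.049·12.6) = 0.3556
  r_corr = 0.8986 + 0.3556 = 1.254 μm/a
  mass loss = 1.254 μm/a × 8.96 g/cm³ = 11.24 g·m⁻²·a⁻¹
Ordering by g·m⁻²·a⁻¹: copper (11.2) > zinc (9.45)

zinc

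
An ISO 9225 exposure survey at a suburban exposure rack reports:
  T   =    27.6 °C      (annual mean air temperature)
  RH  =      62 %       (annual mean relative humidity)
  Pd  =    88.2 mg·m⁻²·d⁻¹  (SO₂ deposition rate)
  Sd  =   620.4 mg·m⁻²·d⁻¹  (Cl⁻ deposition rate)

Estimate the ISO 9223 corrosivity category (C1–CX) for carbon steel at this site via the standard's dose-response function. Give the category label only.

carbon steel: f(T) = -0.054·(T−10) [T>10 °C] = -0.9504
  sulphur-dioxide contribution → 24.29 μm/a
  chloride contribution → 128.3 μm/a
  ⇒ r_corr(carbon steel) = 152.5 μm/a
Category bounds: 80…200 μm/a bracket r_corr ⇒ C5

C5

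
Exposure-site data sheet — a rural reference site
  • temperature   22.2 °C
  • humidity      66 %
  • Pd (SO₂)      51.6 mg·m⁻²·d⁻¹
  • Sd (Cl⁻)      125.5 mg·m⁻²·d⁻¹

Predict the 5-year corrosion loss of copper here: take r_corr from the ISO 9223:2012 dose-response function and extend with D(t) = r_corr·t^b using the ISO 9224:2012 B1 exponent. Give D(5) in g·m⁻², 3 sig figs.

D(5) = 38.8 g·m⁻²

copper: temperature factor f = -0.080·(12.2) = -0.9760
  SO₂ term: 0.0053·51.6^0.26·exp(0.059·66-0.9760) = 0.2734
  Cl⁻ term: 0.01025·125.5^0.27·exp(0.036·66+0.049·22.2) = 1.207
  sum: 0.2734 + 1.207 → r_corr = 1.48 μm/a
Power-law: D(5) = r_corr · 5^0.667
  D(5) = 1.48 × 5^0.667 = 1.48 × 2.926 = 4.331 μm
  Mass loss = 4.331 μm × 8.96 g/cm³ = 38.8 g·m⁻²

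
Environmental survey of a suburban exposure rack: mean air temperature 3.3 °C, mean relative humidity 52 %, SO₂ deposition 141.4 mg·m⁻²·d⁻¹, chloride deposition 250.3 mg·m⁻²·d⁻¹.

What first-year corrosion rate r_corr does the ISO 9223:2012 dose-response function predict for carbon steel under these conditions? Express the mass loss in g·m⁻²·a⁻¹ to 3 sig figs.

r_corr = 345 g·m⁻²·a⁻¹

carbon steel: f(T) = +0.150·(T−10) [T≤10 °C] = -1.0050
  SO₂ term: 1.77·141.4^0.52·exp(0.02·52-1.0050) = 24.07
  Cl⁻ term: 0.102·250.3^0.62·exp(0.033·52+0.04·3.3) = 19.87
  r_corr = 24.07 + 19.87 = 43.94 μm/a
Convert to mass loss: 43.94 μm/a × 7.85 g/cm³ = 344.9 g·m⁻²·a⁻¹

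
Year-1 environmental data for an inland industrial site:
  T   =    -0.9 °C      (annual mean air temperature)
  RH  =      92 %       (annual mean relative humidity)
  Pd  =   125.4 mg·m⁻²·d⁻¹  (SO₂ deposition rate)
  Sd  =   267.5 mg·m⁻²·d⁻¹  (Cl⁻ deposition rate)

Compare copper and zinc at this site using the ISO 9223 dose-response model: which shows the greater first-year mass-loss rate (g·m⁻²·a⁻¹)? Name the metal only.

zinc

copper: f(T) = +0.126·(T−10) [T≤10 °C] = -1.3734
  sulphur-dioxide contribution → 1.073 μm/a
  chloride contribution → 1.217 μm/a
  total first-year rate 2.29 μm/a
  mass loss = 2.29 μm/a × 8.96 g/cm³ = 20.52 g·m⁻²·a⁻¹
zinc: temperature factor f = +0.038·(-10.9) = -0.4142
  sulphur-dioxide contribution → 4.919 μm/a
  chloride contribution → 0.8185 μm/a
  total first-year rate 5.738 μm/a
  mass loss = 5.738 μm/a × 7.14 g/cm³ = 40.97 g·m⁻²·a⁻¹
Ordering by g·m⁻²·a⁻¹: zinc (41) > copper (20.5)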